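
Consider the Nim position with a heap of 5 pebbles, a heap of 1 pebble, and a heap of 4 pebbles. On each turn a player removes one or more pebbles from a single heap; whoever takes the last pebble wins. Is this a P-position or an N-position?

In binary:
  101  (5)
  001  (1)
  100  (4)
  ---
  000  (0)
The nim-sum is 0, so this is a P-position: the player to move is in a losing position under optimal play.

P-position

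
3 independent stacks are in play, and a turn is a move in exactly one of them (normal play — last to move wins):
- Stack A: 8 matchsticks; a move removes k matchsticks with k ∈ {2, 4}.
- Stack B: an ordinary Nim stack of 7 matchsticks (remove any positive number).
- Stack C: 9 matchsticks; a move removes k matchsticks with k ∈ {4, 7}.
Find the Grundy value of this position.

4

Build the Grundy sequence for stack A with g(k) = mex{g(k−s) : s ∈ {2, 4}, s ≤ k}:
k:     0  1  2  3  4  5  6  7  8
g(k):  0  0  1  1  2  2  0  0  1
So g(8) = 1.
Stack B is a plain Nim stack of size 7, so its Grundy value is 7.
Grundy values for stack C (subtraction set {4, 7}):
k:     0  1  2  3  4  5  6  7  8  9
g(k):  0  0  0  0  1  1  1  1  2  2
So g(9) = 2.
The value of a disjunctive sum is the nim-sum of the parts.
Combined value = 1 XOR 7 XOR 2 = 4.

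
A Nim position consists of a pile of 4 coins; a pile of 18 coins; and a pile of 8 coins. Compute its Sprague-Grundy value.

In binary:
  00100  (4)
  10010  (18)
  01000  (8)
  -----
  11110  (30)

30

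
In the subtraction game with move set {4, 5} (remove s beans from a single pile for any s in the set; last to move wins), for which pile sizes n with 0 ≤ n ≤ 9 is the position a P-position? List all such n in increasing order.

0, 1, 2, 3, 9

Grundy values for subtraction set {4, 5}:
k:     0  1  2  3  4  5  6  7  8  9
g(k):  0  0  0  0  1  1  1  1  2  0
The P-positions (g = 0) in 0..9 are 0, 1, 2, 3, 9.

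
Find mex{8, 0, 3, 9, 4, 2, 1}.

The values 0, 1, 2, 3, 4 are all present; 5 is the first non-negative integer missing from the set.

5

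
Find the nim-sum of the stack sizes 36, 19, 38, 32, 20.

Nim-sum: 36 ⊕ 19 ⊕ 38 ⊕ 32 ⊕ 20 = 37.

37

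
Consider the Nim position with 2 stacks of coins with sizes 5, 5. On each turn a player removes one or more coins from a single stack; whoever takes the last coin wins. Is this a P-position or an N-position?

Nim-sum: 5 ^ 5 = 0.
The nim-sum is 0, so this is a P-position: the player to move is in a losing position under optimal play.

P-position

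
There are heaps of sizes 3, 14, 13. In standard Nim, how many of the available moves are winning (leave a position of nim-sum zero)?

Compute the nim-sum pairwise:
3 ^ 14 = 13
13 ^ 13 = 0
The nim-sum is already 0, so every move leaves a nonzero nim-sum — there are no winning moves.

0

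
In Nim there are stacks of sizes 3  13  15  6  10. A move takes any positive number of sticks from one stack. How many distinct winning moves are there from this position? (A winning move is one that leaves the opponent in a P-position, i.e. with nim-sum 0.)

Nim-sum: 3 ⊕ 13 ⊕ 15 ⊕ 6 ⊕ 10 = 13.
The overall nim-sum is X = 13. A stack of size p has a winning move iff p XOR X < p (reduce it to p XOR X).
  3: 3 XOR 13 = 14 ≥ 3 — no move.
  13: 13 XOR 13 = 0 < 13 — winning move (to 0).
  15: 15 XOR 13 = 2 < 15 — winning move (to 2).
  6: 6 XOR 13 = 11 ≥ 6 — no move.
  10: 10 XOR 13 = 7 < 10 — winning move (to 7).
That gives 3 winning moves.

3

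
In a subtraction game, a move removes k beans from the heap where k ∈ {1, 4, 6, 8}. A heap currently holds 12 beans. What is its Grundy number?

0

Compute g(0), g(1), … for moves {1, 4, 6, 8}:
g(0) = mex{} = 0
g(1) = mex{0} = 1
g(2) = mex{1} = 0
g(3) = mex{0} = 1
g(4) = mex{0,1} = 2
g(5) = mex{1,2} = 0
g(6) = mex{0} = 1
g(7) = mex{1} = 0
g(8) = mex{0,2} = 1
g(9) = mex{0,1} = 2
g(10) = mex{0,1,2} = 3
g(11) = mex{0,1,3} = 2
g(12) = mex{1,2} = 0
So g(12) = 0.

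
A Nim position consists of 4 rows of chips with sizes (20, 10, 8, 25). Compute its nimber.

Compute the nim-sum pairwise:
20 XOR 10 = 30
30 XOR 8 = 22
22 XOR 25 = 15

15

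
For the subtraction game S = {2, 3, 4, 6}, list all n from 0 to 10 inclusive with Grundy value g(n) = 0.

Build the Grundy sequence with g(k) = mex{g(k−s) : s ∈ {2, 3, 4, 6}, s ≤ k}:
k:     0  1  2  3  4  5  6  7  8  9 10
g(k):  0  0  1  1  2  2  3  3  0  0  1
The P-positions (g = 0) in 0..10 are 0, 1, 8, 9.

0, 1, 8, 9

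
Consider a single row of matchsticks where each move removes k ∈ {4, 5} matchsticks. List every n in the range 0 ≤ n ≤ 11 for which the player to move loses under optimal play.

Compute g(0), g(1), … for moves {4, 5}:
k:     0  1  2  3  4  5  6  7  8  9 10 11
g(k):  0  0  0  0  1  1  1  1  2  0  0  0
The P-positions (g = 0) in 0..11 are 0, 1, 2, 3, 9, 10, 11.

0, 1, 2, 3, 9, 10, 11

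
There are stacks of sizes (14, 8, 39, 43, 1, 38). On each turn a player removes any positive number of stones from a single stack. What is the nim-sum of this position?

Compute the nim-sum pairwise:
14 ⊕ 8 = 6
6 ⊕ 39 = 33
33 ⊕ 43 = 10
10 ⊕ 1 = 11
11 ⊕ 38 = 45

45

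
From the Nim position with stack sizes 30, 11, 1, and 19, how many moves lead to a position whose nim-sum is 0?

1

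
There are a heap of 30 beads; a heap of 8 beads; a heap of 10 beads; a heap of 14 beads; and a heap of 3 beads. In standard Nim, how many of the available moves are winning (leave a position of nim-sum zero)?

Write each in binary and XOR column by column:
  11110  (30)
  01000  (8)
  01010  (10)
  01110  (14)
  00011  (3)
  -----
  10001  (17)
The overall nim-sum is X = 17. A heap of size p has a winning move iff p XOR X < p (reduce it to p XOR X).
  30: 30 XOR 17 = 15 < 30 — winning move (to 15).
  8: 8 XOR 17 = 25 ≥ 8 — no move.
  10: 10 XOR 17 = 27 ≥ 10 — no move.
  14: 14 XOR 17 = 31 ≥ 14 — no move.
  3: 3 XOR 17 = 18 ≥ 3 — no move.
That gives 1 winning move.

1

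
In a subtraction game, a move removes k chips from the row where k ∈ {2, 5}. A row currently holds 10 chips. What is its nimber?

1

Compute g(0), g(1), … for moves {2, 5}:
g(0) = mex{} = 0
g(1) = mex{} = 0
g(2) = mex{0} = 1
g(3) = mex{0} = 1
g(4) = mex{1} = 0
g(5) = mex{0,1} = 2
g(6) = mex{0} = 1
g(7) = mex{1,2} = 0
g(8) = mex{1} = 0
g(9) = mex{0} = 1
g(10) = mex{0,2} = 1
So g(10) = 1.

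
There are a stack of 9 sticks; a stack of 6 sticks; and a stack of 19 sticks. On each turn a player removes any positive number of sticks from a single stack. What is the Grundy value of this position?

Bitwise XOR of the heap sizes:
  01001  (9)
  00110  (6)
  10011  (19)
  -----
  11100  (28)

28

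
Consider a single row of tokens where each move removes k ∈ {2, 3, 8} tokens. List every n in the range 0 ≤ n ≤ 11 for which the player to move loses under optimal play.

Build the Grundy sequence with g(k) = mex{g(k−s) : s ∈ {2, 3, 8}, s ≤ k}:
k:     0  1  2  3  4  5  6  7  8  9 10 11
g(k):  0  0  1  1  2  0  0  1  1  2  0  0
The P-positions (g = 0) in 0..11 are 0, 1, 5, 6, 10, 11.

0, 1, 5, 6, 10, 11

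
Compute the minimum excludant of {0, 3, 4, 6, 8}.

0 is in the set but 1 is not, so the mex is 1.

1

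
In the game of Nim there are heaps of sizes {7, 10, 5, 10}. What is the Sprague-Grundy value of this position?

2

Nim-sum: 7 ⊕ 10 ⊕ 5 ⊕ 10 = 2.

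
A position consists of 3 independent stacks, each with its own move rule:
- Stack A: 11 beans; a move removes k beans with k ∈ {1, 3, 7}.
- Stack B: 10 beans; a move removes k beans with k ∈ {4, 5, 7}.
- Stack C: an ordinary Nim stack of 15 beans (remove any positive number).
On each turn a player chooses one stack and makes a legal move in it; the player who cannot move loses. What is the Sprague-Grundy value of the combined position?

12

Grundy values for stack A (subtraction set {1, 3, 7}):
k:     0  1  2  3  4  5  6  7  8  9 10 11
g(k):  0  1  0  1  0  1  0  1  0  1  0  1
So g(11) = 1.
Grundy values for stack B (subtraction set {4, 5, 7}):
g(0) = mex{} = 0
g(1) = mex{} = 0
g(2) = mex{} = 0
g(3) = mex{} = 0
g(4) = mex{0} = 1
g(5) = mex{0} = 1
g(6) = mex{0} = 1
g(7) = mex{0} = 1
g(8) = mex{0,1} = 2
g(9) = mex{0,1} = 2
g(10) = mex{0,1} = 2
So g(10) = 2.
Stack C is a plain Nim stack of size 15, so its Grundy value is 15.
By the Sprague-Grundy theorem, the Grundy value of a sum of independent games is the XOR of the component values.
Combined value = 1 XOR 2 XOR 15 = 12.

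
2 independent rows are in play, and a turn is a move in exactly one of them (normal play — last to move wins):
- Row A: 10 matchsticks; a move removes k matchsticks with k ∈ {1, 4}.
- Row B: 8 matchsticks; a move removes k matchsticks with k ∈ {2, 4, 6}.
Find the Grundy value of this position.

0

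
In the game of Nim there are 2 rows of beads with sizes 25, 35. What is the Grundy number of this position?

Compute the nim-sum pairwise:
25 ⊕ 35 = 58

58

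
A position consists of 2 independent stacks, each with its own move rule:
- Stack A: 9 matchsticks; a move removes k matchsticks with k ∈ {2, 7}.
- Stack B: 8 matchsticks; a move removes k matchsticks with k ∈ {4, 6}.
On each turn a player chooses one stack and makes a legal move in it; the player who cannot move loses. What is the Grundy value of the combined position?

For stack A, compute g(0), g(1), … with moves {2, 7}:
k:     0  1  2  3  4  5  6  7  8  9
g(k):  0  0  1  1  0  0  1  1  2  0
So g(9) = 0.
For stack B, compute g(0), g(1), … with moves {4, 6}:
k:     0  1  2  3  4  5  6  7  8
g(k):  0  0  0  0  1  1  1  1  2
So g(8) = 2.
By the Sprague-Grundy theorem, the Grundy value of a sum of independent games is the XOR of the component values.
Combined value = 0 ⊕ 2 = 2.

2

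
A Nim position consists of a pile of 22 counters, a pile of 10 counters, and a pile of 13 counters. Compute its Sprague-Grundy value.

Compute the nim-sum pairwise:
22 ⊕ 10 = 28
28 ⊕ 13 = 17

17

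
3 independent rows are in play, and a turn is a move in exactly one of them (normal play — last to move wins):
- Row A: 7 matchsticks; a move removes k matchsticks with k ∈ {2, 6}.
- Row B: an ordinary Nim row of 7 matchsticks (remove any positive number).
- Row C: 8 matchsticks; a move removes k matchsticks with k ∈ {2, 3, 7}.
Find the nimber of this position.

7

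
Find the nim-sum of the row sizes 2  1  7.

4

Compute the nim-sum pairwise:
2 XOR 1 = 3
3 XOR 7 = 4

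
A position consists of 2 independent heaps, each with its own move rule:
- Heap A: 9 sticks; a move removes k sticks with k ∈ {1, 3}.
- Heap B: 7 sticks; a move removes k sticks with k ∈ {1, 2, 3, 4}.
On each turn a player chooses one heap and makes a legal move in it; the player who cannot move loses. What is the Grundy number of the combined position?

For heap A, compute g(0), g(1), … with moves {1, 3}:
k:     0  1  2  3  4  5  6  7  8  9
g(k):  0  1  0  1  0  1  0  1  0  1
So g(9) = 1.
For heap B, compute g(0), g(1), … with moves {1, 2, 3, 4}:
g(0) = mex{} = 0
g(1) = mex{0} = 1
g(2) = mex{0,1} = 2
g(3) = mex{0,1,2} = 3
g(4) = mex{0,1,2,3} = 4
g(5) = mex{1,2,3,4} = 0
g(6) = mex{0,2,3,4} = 1
g(7) = mex{0,1,3,4} = 2
So g(7) = 2.
By the Sprague-Grundy theorem, the Grundy value of a sum of independent games is the XOR of the component values.
Combined value = 1 ⊕ 2 = 3.

3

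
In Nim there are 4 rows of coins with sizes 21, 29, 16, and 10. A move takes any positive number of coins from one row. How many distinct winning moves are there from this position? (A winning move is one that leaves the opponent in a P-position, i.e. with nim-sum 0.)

In binary:
  10101  (21)
  11101  (29)
  10000  (16)
  01010  (10)
  -----
  10010  (18)
The overall nim-sum is X = 18. A row of size p has a winning move iff p XOR X < p (reduce it to p XOR X).
  21: 21 XOR 18 = 7 < 21 — winning move (to 7).
  29: 29 XOR 18 = 15 < 29 — winning move (to 15).
  16: 16 XOR 18 = 2 < 16 — winning move (to 2).
  10: 10 XOR 18 = 24 ≥ 10 — no move.
That gives 3 winning moves.

3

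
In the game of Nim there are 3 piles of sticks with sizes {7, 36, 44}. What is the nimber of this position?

15

Nim-sum: 7 XOR 36 XOR 44 = 15.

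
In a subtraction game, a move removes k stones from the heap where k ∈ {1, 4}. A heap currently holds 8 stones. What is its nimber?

1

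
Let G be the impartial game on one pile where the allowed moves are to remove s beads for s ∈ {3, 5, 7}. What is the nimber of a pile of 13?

1

Compute g(0), g(1), … for moves {3, 5, 7}:
k:     0  1  2  3  4  5  6  7  8  9 10 11 12 13
g(k):  0  0  0  1  1  1  2  2  2  3  0  0  0  1
So g(13) = 1.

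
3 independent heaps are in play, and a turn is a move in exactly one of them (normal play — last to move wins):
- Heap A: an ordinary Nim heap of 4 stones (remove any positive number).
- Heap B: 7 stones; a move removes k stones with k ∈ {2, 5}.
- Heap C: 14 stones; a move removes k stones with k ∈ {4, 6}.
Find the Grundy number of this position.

Heap A is a plain Nim heap of size 4, so its Grundy value is 4.
For heap B, compute g(0), g(1), … with moves {2, 5}:
k:     0  1  2  3  4  5  6  7
g(k):  0  0  1  1  0  2  1  0
So g(7) = 0.
Build the Grundy sequence for heap C with g(k) = mex{g(k−s) : s ∈ {4, 6}, s ≤ k}:
k:     0  1  2  3  4  5  6  7  8  9 10 11 12 13 14
g(k):  0  0  0  0  1  1  1  1  2  2  0  0  0  0  1
So g(14) = 1.
The value of a disjunctive sum is the nim-sum of the parts.
Combined value = 4 XOR 0 XOR 1 = 5.

5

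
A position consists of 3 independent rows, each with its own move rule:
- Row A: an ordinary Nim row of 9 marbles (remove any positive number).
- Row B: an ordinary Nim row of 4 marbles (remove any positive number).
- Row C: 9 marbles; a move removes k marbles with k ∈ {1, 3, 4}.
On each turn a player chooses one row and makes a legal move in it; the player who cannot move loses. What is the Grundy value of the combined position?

13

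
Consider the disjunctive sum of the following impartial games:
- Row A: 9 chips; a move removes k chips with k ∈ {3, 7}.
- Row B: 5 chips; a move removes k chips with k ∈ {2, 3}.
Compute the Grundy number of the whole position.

1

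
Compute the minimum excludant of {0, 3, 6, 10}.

0 is in the set but 1 is not, so the mex is 1.

1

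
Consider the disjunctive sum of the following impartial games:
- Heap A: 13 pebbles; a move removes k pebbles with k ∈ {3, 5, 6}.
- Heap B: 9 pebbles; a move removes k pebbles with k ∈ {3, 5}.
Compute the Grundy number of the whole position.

Build the Grundy sequence for heap A with g(k) = mex{g(k−s) : s ∈ {3, 5, 6}, s ≤ k}:
k:     0  1  2  3  4  5  6  7  8  9 10 11 12 13
g(k):  0  0  0  1  1  1  2  2  2  0  0  0  1  1
So g(13) = 1.
Build the Grundy sequence for heap B with g(k) = mex{g(k−s) : s ∈ {3, 5}, s ≤ k}:
g(0) = mex{} = 0
g(1) = mex{} = 0
g(2) = mex{} = 0
g(3) = mex{0} = 1
g(4) = mex{0} = 1
g(5) = mex{0} = 1
g(6) = mex{0,1} = 2
g(7) = mex{0,1} = 2
g(8) = mex{1} = 0
g(9) = mex{1,2} = 0
So g(9) = 0.
By the Sprague-Grundy theorem, the Grundy value of a sum of independent games is the XOR of the component values.
Combined value = 1 XOR 0 = 1.

1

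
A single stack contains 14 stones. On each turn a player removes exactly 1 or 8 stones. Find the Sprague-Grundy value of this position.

Grundy values for subtraction set {1, 8}:
k:     0  1  2  3  4  5  6  7  8  9 10 11 12 13 14
g(k):  0  1  0  1  0  1  0  1  2  0  1  0  1  0  1
So g(14) = 1.

1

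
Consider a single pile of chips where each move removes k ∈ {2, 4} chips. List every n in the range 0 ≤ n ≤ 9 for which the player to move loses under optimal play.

0, 1, 6, 7

Grundy values for subtraction set {2, 4}:
k:     0  1  2  3  4  5  6  7  8  9
g(k):  0  0  1  1  2  2  0  0  1  1
The P-positions (g = 0) in 0..9 are 0, 1, 6, 7.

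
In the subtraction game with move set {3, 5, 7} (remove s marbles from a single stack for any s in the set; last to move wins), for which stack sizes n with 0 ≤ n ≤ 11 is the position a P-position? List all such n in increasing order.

0, 1, 2, 10, 11

Grundy values for subtraction set {3, 5, 7}:
k:     0  1  2  3  4  5  6  7  8  9 10 11
g(k):  0  0  0  1  1  1  2  2  2  3  0  0
The P-positions (g = 0) in 0..11 are 0, 1, 2, 10, 11.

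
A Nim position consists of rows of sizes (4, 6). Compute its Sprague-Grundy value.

2

Compute the nim-sum pairwise:
4 ^ 6 = 2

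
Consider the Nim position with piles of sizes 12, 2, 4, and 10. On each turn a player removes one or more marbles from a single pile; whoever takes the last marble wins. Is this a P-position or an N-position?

P-position

Bitwise XOR of the heap sizes:
  1100  (12)
  0010  (2)
  0100  (4)
  1010  (10)
  ----
  0000  (0)
The nim-sum is 0, so this is a P-position: the player to move is in a losing position under optimal play.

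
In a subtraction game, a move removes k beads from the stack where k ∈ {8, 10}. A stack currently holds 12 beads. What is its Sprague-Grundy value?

1

Compute g(0), g(1), … for moves {8, 10}:
k:     0  1  2  3  4  5  6  7  8  9 10 11 12
g(k):  0  0  0  0  0  0  0  0  1  1  1  1  1
So g(12) = 1.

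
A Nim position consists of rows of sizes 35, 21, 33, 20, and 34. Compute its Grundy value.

Compute the nim-sum pairwise:
35 XOR 21 = 54
54 XOR 33 = 23
23 XOR 20 = 3
3 XOR 34 = 33

33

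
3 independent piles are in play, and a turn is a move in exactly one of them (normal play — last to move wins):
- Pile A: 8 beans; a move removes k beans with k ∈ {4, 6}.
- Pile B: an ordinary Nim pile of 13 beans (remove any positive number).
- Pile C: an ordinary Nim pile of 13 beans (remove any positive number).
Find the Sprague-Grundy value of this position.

2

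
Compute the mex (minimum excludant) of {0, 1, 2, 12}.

The values 0, 1, 2 are all present; 3 is the first non-negative integer missing from the set.

3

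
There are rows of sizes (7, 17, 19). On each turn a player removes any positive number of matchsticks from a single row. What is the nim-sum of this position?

5

Compute the nim-sum pairwise:
7 XOR 17 = 22
22 XOR 19 = 5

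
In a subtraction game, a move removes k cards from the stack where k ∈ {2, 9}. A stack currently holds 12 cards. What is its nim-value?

0

Build the Grundy sequence with g(k) = mex{g(k−s) : s ∈ {2, 9}, s ≤ k}:
g(0) = mex{} = 0
g(1) = mex{} = 0
g(2) = mex{0} = 1
g(3) = mex{0} = 1
g(4) = mex{1} = 0
g(5) = mex{1} = 0
g(6) = mex{0} = 1
g(7) = mex{0} = 1
g(8) = mex{1} = 0
g(9) = mex{0,1} = 2
g(10) = mex{0} = 1
g(11) = mex{1,2} = 0
g(12) = mex{1} = 0
So g(12) = 0.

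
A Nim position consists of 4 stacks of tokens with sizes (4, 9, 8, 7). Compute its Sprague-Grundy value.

2

In binary:
  0100  (4)
  1001  (9)
  1000  (8)
  0111  (7)
  ----
  0010  (2)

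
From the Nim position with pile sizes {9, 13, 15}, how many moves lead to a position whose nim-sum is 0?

In binary:
  1001  (9)
  1101  (13)
  1111  (15)
  ----
  1011  (11)
The overall nim-sum is X = 11. A pile of size p has a winning move iff p XOR X < p (reduce it to p XOR X).
  9: 9 XOR 11 = 2 < 9 — winning move (to 2).
  13: 13 XOR 11 = 6 < 13 — winning move (to 6).
  15: 15 XOR 11 = 4 < 15 — winning move (to 4).
That gives 3 winning moves.

3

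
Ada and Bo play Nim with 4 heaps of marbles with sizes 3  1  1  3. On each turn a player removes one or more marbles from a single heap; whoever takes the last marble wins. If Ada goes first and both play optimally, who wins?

Bo wins

Compute the nim-sum pairwise:
3 ^ 1 = 2
2 ^ 1 = 3
3 ^ 3 = 0
The nim-sum is 0, so this is a P-position: the player to move is in a losing position under optimal play; Ada is about to move from it and so loses — Bo wins.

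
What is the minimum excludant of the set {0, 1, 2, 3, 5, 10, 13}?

4

The values 0, 1, 2, 3 are all present; 4 is the first non-negative integer missing from the set.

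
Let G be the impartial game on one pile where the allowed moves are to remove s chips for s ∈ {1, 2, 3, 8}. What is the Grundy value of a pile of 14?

Build the Grundy sequence with g(k) = mex{g(k−s) : s ∈ {1, 2, 3, 8}, s ≤ k}:
k:     0  1  2  3  4  5  6  7  8  9 10 11 12 13 14
g(k):  0  1  2  3  0  1  2  3  4  0  1  2  3  0  1
So g(14) = 1.

1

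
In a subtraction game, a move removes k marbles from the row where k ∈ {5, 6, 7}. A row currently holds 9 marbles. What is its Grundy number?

1

Build the Grundy sequence with g(k) = mex{g(k−s) : s ∈ {5, 6, 7}, s ≤ k}:
g(0) = mex{} = 0
g(1) = mex{} = 0
g(2) = mex{} = 0
g(3) = mex{} = 0
g(4) = mex{} = 0
g(5) = mex{0} = 1
g(6) = mex{0} = 1
g(7) = mex{0} = 1
g(8) = mex{0} = 1
g(9) = mex{0} = 1
So g(9) = 1.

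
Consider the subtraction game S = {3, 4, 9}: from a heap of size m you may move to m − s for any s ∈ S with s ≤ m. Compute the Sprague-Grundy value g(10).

1

Compute g(0), g(1), … for moves {3, 4, 9}:
k:     0  1  2  3  4  5  6  7  8  9 10
g(k):  0  0  0  1  1  1  2  0  0  3  1
So g(10) = 1.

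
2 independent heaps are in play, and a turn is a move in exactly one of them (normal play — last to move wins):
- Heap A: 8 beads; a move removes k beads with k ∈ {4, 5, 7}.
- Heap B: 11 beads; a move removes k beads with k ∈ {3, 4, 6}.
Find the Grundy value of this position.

2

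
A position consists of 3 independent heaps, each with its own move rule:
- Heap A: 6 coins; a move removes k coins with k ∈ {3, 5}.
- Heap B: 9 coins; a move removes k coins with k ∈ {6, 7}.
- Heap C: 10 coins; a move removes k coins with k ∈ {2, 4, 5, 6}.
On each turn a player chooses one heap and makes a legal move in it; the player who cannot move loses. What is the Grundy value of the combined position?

For heap A, compute g(0), g(1), … with moves {3, 5}:
g(0) = mex{} = 0
g(1) = mex{} = 0
g(2) = mex{} = 0
g(3) = mex{0} = 1
g(4) = mex{0} = 1
g(5) = mex{0} = 1
g(6) = mex{0,1} = 2
So g(6) = 2.
For heap B, compute g(0), g(1), … with moves {6, 7}:
k:     0  1  2  3  4  5  6  7  8  9
g(k):  0  0  0  0  0  0  1  1  1  1
So g(9) = 1.
Grundy values for heap C (subtraction set {2, 4, 5, 6}):
k:     0  1  2  3  4  5  6  7  8  9 10
g(k):  0  0  1  1  2  2  3  3  0  0  1
So g(10) = 1.
By the Sprague-Grundy theorem, the Grundy value of a sum of independent games is the XOR of the component values.
Combined value = 2 XOR 1 XOR 1 = 2.

2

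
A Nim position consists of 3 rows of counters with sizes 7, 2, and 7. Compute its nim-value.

2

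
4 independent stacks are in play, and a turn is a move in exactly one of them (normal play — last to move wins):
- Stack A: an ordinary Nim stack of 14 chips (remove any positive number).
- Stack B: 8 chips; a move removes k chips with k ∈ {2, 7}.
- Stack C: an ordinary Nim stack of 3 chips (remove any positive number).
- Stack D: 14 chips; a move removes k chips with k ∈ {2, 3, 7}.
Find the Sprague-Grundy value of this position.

Stack A is a plain Nim stack of size 14, so its Grundy value is 14.
Build the Grundy sequence for stack B with g(k) = mex{g(k−s) : s ∈ {2, 7}, s ≤ k}:
g(0) = mex{} = 0
g(1) = mex{} = 0
g(2) = mex{0} = 1
g(3) = mex{0} = 1
g(4) = mex{1} = 0
g(5) = mex{1} = 0
g(6) = mex{0} = 1
g(7) = mex{0} = 1
g(8) = mex{0,1} = 2
So g(8) = 2.
Stack C is a plain Nim stack of size 3, so its Grundy value is 3.
Grundy values for stack D (subtraction set {2, 3, 7}):
g(0) = mex{} = 0
g(1) = mex{} = 0
g(2) = mex{0} = 1
g(3) = mex{0} = 1
g(4) = mex{0,1} = 2
g(5) = mex{1} = 0
g(6) = mex{1,2} = 0
g(7) = mex{0,2} = 1
g(8) = mex{0} = 1
g(9) = mex{0,1} = 2
g(10) = mex{1} = 0
g(11) = mex{1,2} = 0
g(12) = mex{0,2} = 1
g(13) = mex{0} = 1
g(14) = mex{0,1} = 2
So g(14) = 2.
By the Sprague-Grundy theorem, the Grundy value of a sum of independent games is the XOR of the component values.
Combined value = 14 XOR 2 XOR 3 XOR 2 = 13.

13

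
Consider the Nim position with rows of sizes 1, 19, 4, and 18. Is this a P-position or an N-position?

N-position

Compute the nim-sum pairwise:
1 ^ 19 = 18
18 ^ 4 = 22
22 ^ 18 = 4
The nim-sum is 4 ≠ 0, so this is an N-position: the player to move can win.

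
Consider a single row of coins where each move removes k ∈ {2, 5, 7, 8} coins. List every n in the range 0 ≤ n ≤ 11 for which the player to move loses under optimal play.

Compute g(0), g(1), … for moves {2, 5, 7, 8}:
g(0) = mex{} = 0
g(1) = mex{} = 0
g(2) = mex{0} = 1
g(3) = mex{0} = 1
g(4) = mex{1} = 0
g(5) = mex{0,1} = 2
g(6) = mex{0} = 1
g(7) = mex{0,1,2} = 3
g(8) = mex{0,1} = 2
g(9) = mex{0,1,3} = 2
g(10) = mex{1,2} = 0
g(11) = mex{0,1,2} = 3
The P-positions (g = 0) in 0..11 are 0, 1, 4, 10.

0, 1, 4, 10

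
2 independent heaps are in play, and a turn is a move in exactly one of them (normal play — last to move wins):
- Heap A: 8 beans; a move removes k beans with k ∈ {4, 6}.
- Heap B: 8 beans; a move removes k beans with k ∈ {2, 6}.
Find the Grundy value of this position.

2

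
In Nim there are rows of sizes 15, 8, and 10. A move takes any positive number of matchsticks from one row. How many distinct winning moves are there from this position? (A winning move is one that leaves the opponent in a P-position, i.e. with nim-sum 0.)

Compute the nim-sum pairwise:
15 ^ 8 = 7
7 ^ 10 = 13
The overall nim-sum is X = 13. A row of size p has a winning move iff p XOR X < p (reduce it to p XOR X).
  15: 15 XOR 13 = 2 < 15 — winning move (to 2).
  8: 8 XOR 13 = 5 < 8 — winning move (to 5).
  10: 10 XOR 13 = 7 < 10 — winning move (to 7).
That gives 3 winning moves.

3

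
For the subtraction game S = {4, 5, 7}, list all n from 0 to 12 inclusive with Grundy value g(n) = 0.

0, 1, 2, 3, 11, 12

Compute g(0), g(1), … for moves {4, 5, 7}:
g(0) = mex{} = 0
g(1) = mex{} = 0
g(2) = mex{} = 0
g(3) = mex{} = 0
g(4) = mex{0} = 1
g(5) = mex{0} = 1
g(6) = mex{0} = 1
g(7) = mex{0} = 1
g(8) = mex{0,1} = 2
g(9) = mex{0,1} = 2
g(10) = mex{0,1} = 2
g(11) = mex{1} = 0
g(12) = mex{1,2} = 0
The P-positions (g = 0) in 0..12 are 0, 1, 2, 3, 11, 12.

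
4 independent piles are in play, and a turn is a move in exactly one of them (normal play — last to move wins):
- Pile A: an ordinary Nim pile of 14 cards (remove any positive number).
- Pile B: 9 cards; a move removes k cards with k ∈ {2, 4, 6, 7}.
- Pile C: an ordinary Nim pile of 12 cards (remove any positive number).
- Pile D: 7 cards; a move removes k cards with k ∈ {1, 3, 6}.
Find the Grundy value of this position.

Pile A is a plain Nim pile of size 14, so its Grundy value is 14.
Build the Grundy sequence for pile B with g(k) = mex{g(k−s) : s ∈ {2, 4, 6, 7}, s ≤ k}:
g(0) = mex{} = 0
g(1) = mex{} = 0
g(2) = mex{0} = 1
g(3) = mex{0} = 1
g(4) = mex{0,1} = 2
g(5) = mex{0,1} = 2
g(6) = mex{0,1,2} = 3
g(7) = mex{0,1,2} = 3
g(8) = mex{0,1,2,3} = 4
g(9) = mex{1,2,3} = 0
So g(9) = 0.
Pile C is a plain Nim pile of size 12, so its Grundy value is 12.
Grundy values for pile D (subtraction set {1, 3, 6}):
k:     0  1  2  3  4  5  6  7
g(k):  0  1  0  1  0  1  2  3
So g(7) = 3.
By the Sprague-Grundy theorem, the Grundy value of a sum of independent games is the XOR of the component values.
Combined value = 14 XOR 0 XOR 12 XOR 3 = 1.

1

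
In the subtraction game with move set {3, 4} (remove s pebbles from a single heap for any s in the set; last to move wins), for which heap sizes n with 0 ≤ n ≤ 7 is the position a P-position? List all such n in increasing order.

0, 1, 2, 7

Grundy values for subtraction set {3, 4}:
g(0) = mex{} = 0
g(1) = mex{} = 0
g(2) = mex{} = 0
g(3) = mex{0} = 1
g(4) = mex{0} = 1
g(5) = mex{0} = 1
g(6) = mex{0,1} = 2
g(7) = mex{1} = 0
The P-positions (g = 0) in 0..7 are 0, 1, 2, 7.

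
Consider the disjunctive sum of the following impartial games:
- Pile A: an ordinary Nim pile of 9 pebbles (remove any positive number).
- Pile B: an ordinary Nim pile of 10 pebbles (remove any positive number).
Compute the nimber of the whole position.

3

Pile A is a plain Nim pile of size 9, so its Grundy value is 9.
Pile B is a plain Nim pile of size 10, so its Grundy value is 10.
The value of a disjunctive sum is the nim-sum of the parts.
Combined value = 9 ⊕ 10 = 3.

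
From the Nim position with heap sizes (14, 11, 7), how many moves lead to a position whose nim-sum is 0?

Write each in binary and XOR column by column:
  1110  (14)
  1011  (11)
  0111  (7)
  ----
  0010  (2)
The overall nim-sum is X = 2. A heap of size p has a winning move iff p XOR X < p (reduce it to p XOR X).
  14: 14 XOR 2 = 12 < 14 — winning move (to 12).
  11: 11 XOR 2 = 9 < 11 — winning move (to 9).
  7: 7 XOR 2 = 5 < 7 — winning move (to 5).
That gives 3 winning moves.

3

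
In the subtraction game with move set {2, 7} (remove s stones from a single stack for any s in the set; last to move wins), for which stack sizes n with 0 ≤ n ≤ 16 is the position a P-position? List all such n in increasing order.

0, 1, 4, 5, 9, 10, 13, 14

Build the Grundy sequence with g(k) = mex{g(k−s) : s ∈ {2, 7}, s ≤ k}:
k:     0  1  2  3  4  5  6  7  8  9 10 11 12 13 14 15 16
g(k):  0  0  1  1  0  0  1  1  2  0  0  1  1  0  0  1  1
The P-positions (g = 0) in 0..16 are 0, 1, 4, 5, 9, 10, 13, 14.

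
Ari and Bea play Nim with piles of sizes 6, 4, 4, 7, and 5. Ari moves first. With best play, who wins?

Ari wins

Compute the nim-sum pairwise:
6 ⊕ 4 = 2
2 ⊕ 4 = 6
6 ⊕ 7 = 1
1 ⊕ 5 = 4
The nim-sum is 4 ≠ 0, so this is an N-position: the player to move can win; Ari has a winning move.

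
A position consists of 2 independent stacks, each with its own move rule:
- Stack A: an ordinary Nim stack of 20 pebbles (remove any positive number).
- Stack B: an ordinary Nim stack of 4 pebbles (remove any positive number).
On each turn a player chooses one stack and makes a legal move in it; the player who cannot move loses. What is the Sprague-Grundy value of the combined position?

Stack A is a plain Nim stack of size 20, so its Grundy value is 20.
Stack B is a plain Nim stack of size 4, so its Grundy value is 4.
The value of a disjunctive sum is the nim-sum of the parts.
Combined value = 20 XOR 4 = 16.

16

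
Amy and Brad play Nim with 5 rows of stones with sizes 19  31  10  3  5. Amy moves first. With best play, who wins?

Brad wins

Nim-sum: 19 ⊕ 31 ⊕ 10 ⊕ 3 ⊕ 5 = 0.
The nim-sum is 0, so this is a P-position: the player to move is in a losing position under optimal play; Amy is about to move from it and so loses — Brad wins.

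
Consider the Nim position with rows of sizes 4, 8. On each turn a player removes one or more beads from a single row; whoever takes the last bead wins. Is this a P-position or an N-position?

Compute the nim-sum pairwise:
4 XOR 8 = 12
The nim-sum is 12 ≠ 0, so this is an N-position: the player to move can win.

N-position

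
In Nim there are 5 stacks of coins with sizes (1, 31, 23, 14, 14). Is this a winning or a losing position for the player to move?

Winning position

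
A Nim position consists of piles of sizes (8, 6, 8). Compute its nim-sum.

Compute the nim-sum pairwise:
8 XOR 6 = 14
14 XOR 8 = 6

6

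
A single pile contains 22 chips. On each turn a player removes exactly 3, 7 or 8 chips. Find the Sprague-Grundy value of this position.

0

Build the Grundy sequence with g(k) = mex{g(k−s) : s ∈ {3, 7, 8}, s ≤ k}:
k:     0  1  2  3  4  5  6  7  8  9 10 11 12 13 14 15 16 17 18 19 20 21 22
g(k):  0  0  0  1  1  1  0  2  2  1  3  0  0  2  1  1  0  0  2  1  1  0  0
So g(22) = 0.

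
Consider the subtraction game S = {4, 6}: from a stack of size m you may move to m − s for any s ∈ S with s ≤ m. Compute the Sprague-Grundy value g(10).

0

Grundy values for subtraction set {4, 6}:
k:     0  1  2  3  4  5  6  7  8  9 10
g(k):  0  0  0  0  1  1  1  1  2  2  0
So g(10) = 0.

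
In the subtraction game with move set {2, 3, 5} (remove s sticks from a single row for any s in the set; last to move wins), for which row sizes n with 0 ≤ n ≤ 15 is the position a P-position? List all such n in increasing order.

0, 1, 7, 8, 14, 15

Grundy values for subtraction set {2, 3, 5}:
k:     0  1  2  3  4  5  6  7  8  9 10 11 12 13 14 15
g(k):  0  0  1  1  2  2  3  0  0  1  1  2  2  3  0  0
The P-positions (g = 0) in 0..15 are 0, 1, 7, 8, 14, 15.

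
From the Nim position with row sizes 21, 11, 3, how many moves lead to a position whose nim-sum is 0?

In binary:
  10101  (21)
  01011  (11)
  00011  (3)
  -----
  11101  (29)
The overall nim-sum is X = 29. A row of size p has a winning move iff p XOR X < p (reduce it to p XOR X).
  21: 21 XOR 29 = 8 < 21 — winning move (to 8).
  11: 11 XOR 29 = 22 ≥ 11 — no move.
  3: 3 XOR 29 = 30 ≥ 3 — no move.
That gives 1 winning move.

1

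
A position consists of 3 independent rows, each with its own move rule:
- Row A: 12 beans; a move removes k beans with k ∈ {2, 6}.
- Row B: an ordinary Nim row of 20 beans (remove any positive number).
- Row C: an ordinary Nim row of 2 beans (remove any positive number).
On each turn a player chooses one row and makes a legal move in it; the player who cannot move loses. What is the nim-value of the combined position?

Build the Grundy sequence for row A with g(k) = mex{g(k−s) : s ∈ {2, 6}, s ≤ k}:
k:     0  1  2  3  4  5  6  7  8  9 10 11 12
g(k):  0  0  1  1  0  0  1  1  0  0  1  1  0
So g(12) = 0.
Row B is a plain Nim row of size 20, so its Grundy value is 20.
Row C is a plain Nim row of size 2, so its Grundy value is 2.
The value of a disjunctive sum is the nim-sum of the parts.
Combined value = 0 ⊕ 20 ⊕ 2 = 22.

22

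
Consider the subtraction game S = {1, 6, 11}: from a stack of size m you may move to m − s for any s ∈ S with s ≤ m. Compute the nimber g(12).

0

Grundy values for subtraction set {1, 6, 11}:
g(0) = mex{} = 0
g(1) = mex{0} = 1
g(2) = mex{1} = 0
g(3) = mex{0} = 1
g(4) = mex{1} = 0
g(5) = mex{0} = 1
g(6) = mex{0,1} = 2
g(7) = mex{1,2} = 0
g(8) = mex{0} = 1
g(9) = mex{1} = 0
g(10) = mex{0} = 1
g(11) = mex{0,1} = 2
g(12) = mex{1,2} = 0
So g(12) = 0.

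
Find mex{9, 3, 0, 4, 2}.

1

0 is in the set but 1 is not, so the mex is 1.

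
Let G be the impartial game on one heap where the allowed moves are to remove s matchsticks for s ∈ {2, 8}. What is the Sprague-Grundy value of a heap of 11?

0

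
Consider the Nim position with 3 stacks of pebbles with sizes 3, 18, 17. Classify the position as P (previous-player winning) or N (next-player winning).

P-position

Nim-sum: 3 ⊕ 18 ⊕ 17 = 0.
The nim-sum is 0, so this is a P-position: the player to move is in a losing position under optimal play.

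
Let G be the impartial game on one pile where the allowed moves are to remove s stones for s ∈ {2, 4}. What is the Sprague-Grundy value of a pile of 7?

0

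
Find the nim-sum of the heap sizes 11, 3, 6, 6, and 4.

Nim-sum: 11 ^ 3 ^ 6 ^ 6 ^ 4 = 12.

12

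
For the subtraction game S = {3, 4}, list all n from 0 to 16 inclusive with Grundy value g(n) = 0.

0, 1, 2, 7, 8, 9, 14, 15, 16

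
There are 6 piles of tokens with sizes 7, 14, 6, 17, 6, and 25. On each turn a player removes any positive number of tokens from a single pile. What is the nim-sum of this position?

Compute the nim-sum pairwise:
7 ⊕ 14 = 9
9 ⊕ 6 = 15
15 ⊕ 17 = 30
30 ⊕ 6 = 24
24 ⊕ 25 = 1

1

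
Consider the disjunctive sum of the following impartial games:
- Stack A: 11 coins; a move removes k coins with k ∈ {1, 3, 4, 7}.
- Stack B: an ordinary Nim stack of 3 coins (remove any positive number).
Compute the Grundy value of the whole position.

2

For stack A, compute g(0), g(1), … with moves {1, 3, 4, 7}:
k:     0  1  2  3  4  5  6  7  8  9 10 11
g(k):  0  1  0  1  2  3  2  3  0  1  0  1
So g(11) = 1.
Stack B is a plain Nim stack of size 3, so its Grundy value is 3.
The value of a disjunctive sum is the nim-sum of the parts.
Combined value = 1 ⊕ 3 = 2.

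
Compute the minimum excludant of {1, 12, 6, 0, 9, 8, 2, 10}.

The values 0, 1, 2 are all present; 3 is the first non-negative integer missing from the set.

3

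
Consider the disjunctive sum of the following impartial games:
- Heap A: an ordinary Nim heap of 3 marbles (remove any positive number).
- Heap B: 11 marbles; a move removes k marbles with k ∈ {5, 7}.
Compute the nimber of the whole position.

1

Heap A is a plain Nim heap of size 3, so its Grundy value is 3.
Grundy values for heap B (subtraction set {5, 7}):
k:     0  1  2  3  4  5  6  7  8  9 10 11
g(k):  0  0  0  0  0  1  1  1  1  1  2  2
So g(11) = 2.
By the Sprague-Grundy theorem, the Grundy value of a sum of independent games is the XOR of the component values.
Combined value = 3 ⊕ 2 = 1.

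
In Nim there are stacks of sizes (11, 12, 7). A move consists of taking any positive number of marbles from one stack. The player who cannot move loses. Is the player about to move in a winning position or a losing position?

Nim-sum: 11 ^ 12 ^ 7 = 0.
The nim-sum is 0, so this is a P-position: the player to move is in a losing position under optimal play.

Losing position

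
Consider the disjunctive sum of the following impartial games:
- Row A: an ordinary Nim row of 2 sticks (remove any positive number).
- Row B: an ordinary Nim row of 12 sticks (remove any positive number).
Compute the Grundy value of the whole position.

14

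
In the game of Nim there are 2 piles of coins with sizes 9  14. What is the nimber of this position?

7

Bitwise XOR of the heap sizes:
  1001  (9)
  1110  (14)
  ----
  0111  (7)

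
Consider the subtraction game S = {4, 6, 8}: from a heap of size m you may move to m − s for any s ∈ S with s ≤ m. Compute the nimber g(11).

Build the Grundy sequence with g(k) = mex{g(k−s) : s ∈ {4, 6, 8}, s ≤ k}:
g(0) = mex{} = 0
g(1) = mex{} = 0
g(2) = mex{} = 0
g(3) = mex{} = 0
g(4) = mex{0} = 1
g(5) = mex{0} = 1
g(6) = mex{0} = 1
g(7) = mex{0} = 1
g(8) = mex{0,1} = 2
g(9) = mex{0,1} = 2
g(10) = mex{0,1} = 2
g(11) = mex{0,1} = 2
So g(11) = 2.

2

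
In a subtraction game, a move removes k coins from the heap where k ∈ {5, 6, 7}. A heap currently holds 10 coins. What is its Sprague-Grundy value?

Grundy values for subtraction set {5, 6, 7}:
g(0) = mex{} = 0
g(1) = mex{} = 0
g(2) = mex{} = 0
g(3) = mex{} = 0
g(4) = mex{} = 0
g(5) = mex{0} = 1
g(6) = mex{0} = 1
g(7) = mex{0} = 1
g(8) = mex{0} = 1
g(9) = mex{0} = 1
g(10) = mex{0,1} = 2
So g(10) = 2.

2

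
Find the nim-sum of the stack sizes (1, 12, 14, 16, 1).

Compute the nim-sum pairwise:
1 ⊕ 12 = 13
13 ⊕ 14 = 3
3 ⊕ 16 = 19
19 ⊕ 1 = 18

18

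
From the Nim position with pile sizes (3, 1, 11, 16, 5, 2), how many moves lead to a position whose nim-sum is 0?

1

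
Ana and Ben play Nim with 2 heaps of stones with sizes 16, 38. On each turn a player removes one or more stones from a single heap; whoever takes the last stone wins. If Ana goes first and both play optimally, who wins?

Ana wins

Compute the nim-sum pairwise:
16 ^ 38 = 54
The nim-sum is 54 ≠ 0, so this is an N-position: the player to move can win; Ana has a winning move.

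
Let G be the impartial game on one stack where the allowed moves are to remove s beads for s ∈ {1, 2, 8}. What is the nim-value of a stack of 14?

2

Grundy values for subtraction set {1, 2, 8}:
g(0) = mex{} = 0
g(1) = mex{0} = 1
g(2) = mex{0,1} = 2
g(3) = mex{1,2} = 0
g(4) = mex{0,2} = 1
g(5) = mex{0,1} = 2
g(6) = mex{1,2} = 0
g(7) = mex{0,2} = 1
g(8) = mex{0,1} = 2
g(9) = mex{1,2} = 0
g(10) = mex{0,2} = 1
g(11) = mex{0,1} = 2
g(12) = mex{1,2} = 0
g(13) = mex{0,2} = 1
g(14) = mex{0,1} = 2
So g(14) = 2.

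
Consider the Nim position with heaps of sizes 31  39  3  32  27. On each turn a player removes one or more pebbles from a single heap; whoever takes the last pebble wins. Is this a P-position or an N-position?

P-position

Nim-sum: 31 ^ 39 ^ 3 ^ 32 ^ 27 = 0.
The nim-sum is 0, so this is a P-position: the player to move is in a losing position under optimal play.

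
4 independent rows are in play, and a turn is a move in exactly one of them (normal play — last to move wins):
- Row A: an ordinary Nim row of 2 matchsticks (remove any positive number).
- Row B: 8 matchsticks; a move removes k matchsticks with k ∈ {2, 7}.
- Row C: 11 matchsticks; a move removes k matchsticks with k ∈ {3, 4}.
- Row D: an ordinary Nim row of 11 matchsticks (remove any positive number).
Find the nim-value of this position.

Row A is a plain Nim row of size 2, so its Grundy value is 2.
Build the Grundy sequence for row B with g(k) = mex{g(k−s) : s ∈ {2, 7}, s ≤ k}:
g(0) = mex{} = 0
g(1) = mex{} = 0
g(2) = mex{0} = 1
g(3) = mex{0} = 1
g(4) = mex{1} = 0
g(5) = mex{1} = 0
g(6) = mex{0} = 1
g(7) = mex{0} = 1
g(8) = mex{0,1} = 2
So g(8) = 2.
Grundy values for row C (subtraction set {3, 4}):
g(0) = mex{} = 0
g(1) = mex{} = 0
g(2) = mex{} = 0
g(3) = mex{0} = 1
g(4) = mex{0} = 1
g(5) = mex{0} = 1
g(6) = mex{0,1} = 2
g(7) = mex{1} = 0
g(8) = mex{1} = 0
g(9) = mex{1,2} = 0
g(10) = mex{0,2} = 1
g(11) = mex{0} = 1
So g(11) = 1.
Row D is a plain Nim row of size 11, so its Grundy value is 11.
The value of a disjunctive sum is the nim-sum of the parts.
Combined value = 2 XOR 2 XOR 1 XOR 11 = 10.

10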